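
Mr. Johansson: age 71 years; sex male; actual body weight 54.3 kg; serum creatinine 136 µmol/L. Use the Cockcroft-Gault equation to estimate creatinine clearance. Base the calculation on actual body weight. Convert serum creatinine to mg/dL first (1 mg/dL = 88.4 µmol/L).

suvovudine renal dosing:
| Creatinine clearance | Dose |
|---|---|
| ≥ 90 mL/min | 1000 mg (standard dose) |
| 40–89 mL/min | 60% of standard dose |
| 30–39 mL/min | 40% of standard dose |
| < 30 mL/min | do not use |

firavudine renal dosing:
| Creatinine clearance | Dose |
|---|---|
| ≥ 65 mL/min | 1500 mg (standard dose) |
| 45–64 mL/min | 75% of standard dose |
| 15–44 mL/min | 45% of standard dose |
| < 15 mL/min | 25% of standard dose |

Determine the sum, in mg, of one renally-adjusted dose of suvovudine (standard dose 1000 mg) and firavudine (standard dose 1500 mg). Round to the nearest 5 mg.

1075 mg

SCr = 136 / 88.4 = 1.538 mg/dL
CrCl = (140 − 71) × 54.3 / (72 × 1.538) = 3746.7 / 110.74 ≈ 33.8 mL/min
CrCl ≈ 34 mL/min.
suvovudine: 30–39 mL/min → 40% of 1000 mg = 400 mg.
firavudine: 15–44 mL/min → 45% of 1500 mg = 675 mg.
Total = 400 + 675 = 1075 mg.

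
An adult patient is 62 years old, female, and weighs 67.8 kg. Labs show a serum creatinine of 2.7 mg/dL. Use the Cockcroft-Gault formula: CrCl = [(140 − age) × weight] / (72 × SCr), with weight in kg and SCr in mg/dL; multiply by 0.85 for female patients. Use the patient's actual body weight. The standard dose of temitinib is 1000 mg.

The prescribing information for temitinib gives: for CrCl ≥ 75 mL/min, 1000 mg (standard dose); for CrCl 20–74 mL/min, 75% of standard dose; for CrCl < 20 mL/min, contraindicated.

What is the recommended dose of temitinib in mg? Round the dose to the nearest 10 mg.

CrCl = (140 − 62) × 67.8 / (72 × 2.7) × 0.85 = 5288.4 / 194.40 × 0.85 ≈ 23.1 mL/min
CrCl ≈ 23 mL/min → bracket 20–74 mL/min.
75% of 1000 mg = 750 mg

750 mg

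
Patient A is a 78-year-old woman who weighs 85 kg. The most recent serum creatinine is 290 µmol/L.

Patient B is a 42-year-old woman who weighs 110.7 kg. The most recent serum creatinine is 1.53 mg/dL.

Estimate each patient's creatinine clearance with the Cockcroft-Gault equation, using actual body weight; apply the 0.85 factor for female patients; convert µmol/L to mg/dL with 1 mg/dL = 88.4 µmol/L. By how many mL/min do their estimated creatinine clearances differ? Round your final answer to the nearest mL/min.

Patient A: SCr = 290 / 88.4 = 3.281 mg/dL
Patient A: CrCl = (140 − 78) × 85 / (72 × 3.281) × 0.85 = 5270.0 / 236.23 × 0.85 ≈ 19.0 mL/min
Patient B: CrCl = (140 − 42) × 110.7 / (72 × 1.53) × 0.85 = 10848.6 / 110.16 × 0.85 ≈ 83.7 mL/min
|19.0 − 83.7| = 64.7 mL/min

65 mL/min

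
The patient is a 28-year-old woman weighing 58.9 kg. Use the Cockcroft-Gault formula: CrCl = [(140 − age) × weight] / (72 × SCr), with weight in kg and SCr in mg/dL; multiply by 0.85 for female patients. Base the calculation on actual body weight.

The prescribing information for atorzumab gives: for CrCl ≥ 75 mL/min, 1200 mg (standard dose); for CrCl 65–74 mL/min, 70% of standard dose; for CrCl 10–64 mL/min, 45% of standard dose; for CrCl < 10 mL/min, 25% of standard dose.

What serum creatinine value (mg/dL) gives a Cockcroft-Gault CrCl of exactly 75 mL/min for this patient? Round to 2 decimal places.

Standard dose requires CrCl ≥ 75 mL/min.
Set (140 − 28) × 58.9 × 0.85 / (72 × SCr) = 75
SCr = (140 − 28) × 58.9 × 0.85 / (72 × 75) = 1.038 mg/dL

1.04 mg/dL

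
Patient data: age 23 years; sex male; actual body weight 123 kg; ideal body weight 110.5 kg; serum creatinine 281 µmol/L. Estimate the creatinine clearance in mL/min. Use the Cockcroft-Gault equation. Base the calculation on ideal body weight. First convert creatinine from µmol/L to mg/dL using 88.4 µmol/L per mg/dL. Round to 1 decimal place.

SCr = 281 / 88.4 = 3.179 mg/dL
CrCl = (140 − 23) × 110.5 / (72 × 3.179) = 12928.5 / 228.89 ≈ 56.5 mL/min

56.5 mL/min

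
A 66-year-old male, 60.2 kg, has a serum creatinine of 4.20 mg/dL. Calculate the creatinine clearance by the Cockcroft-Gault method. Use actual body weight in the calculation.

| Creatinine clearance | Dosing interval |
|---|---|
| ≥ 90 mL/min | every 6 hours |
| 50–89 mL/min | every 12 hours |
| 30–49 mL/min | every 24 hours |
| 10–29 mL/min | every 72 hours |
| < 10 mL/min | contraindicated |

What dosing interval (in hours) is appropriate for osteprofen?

every 72 hours

CrCl = (140 − 66) × 60.2 / (72 × 4.2) = 4454.8 / 302.40 ≈ 14.7 mL/min
CrCl ≈ 15 mL/min → bracket 10–29 mL/min → every 72 hours.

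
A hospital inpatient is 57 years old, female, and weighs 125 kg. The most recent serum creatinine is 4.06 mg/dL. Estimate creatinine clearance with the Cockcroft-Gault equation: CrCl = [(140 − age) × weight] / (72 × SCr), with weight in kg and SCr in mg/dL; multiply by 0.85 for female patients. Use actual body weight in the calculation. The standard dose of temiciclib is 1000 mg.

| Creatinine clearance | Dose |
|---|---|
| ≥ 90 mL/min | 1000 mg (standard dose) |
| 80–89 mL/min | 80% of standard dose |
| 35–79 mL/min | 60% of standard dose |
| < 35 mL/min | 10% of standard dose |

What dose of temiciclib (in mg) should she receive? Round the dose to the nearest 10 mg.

CrCl = (140 − 57) × 125 / (72 × 4.06) × 0.85 = 10375.0 / 292.32 × 0.85 ≈ 30.2 mL/min
CrCl ≈ 30 mL/min → bracket < 35 mL/min.
10% of 1000 mg = 100 mg

100 mg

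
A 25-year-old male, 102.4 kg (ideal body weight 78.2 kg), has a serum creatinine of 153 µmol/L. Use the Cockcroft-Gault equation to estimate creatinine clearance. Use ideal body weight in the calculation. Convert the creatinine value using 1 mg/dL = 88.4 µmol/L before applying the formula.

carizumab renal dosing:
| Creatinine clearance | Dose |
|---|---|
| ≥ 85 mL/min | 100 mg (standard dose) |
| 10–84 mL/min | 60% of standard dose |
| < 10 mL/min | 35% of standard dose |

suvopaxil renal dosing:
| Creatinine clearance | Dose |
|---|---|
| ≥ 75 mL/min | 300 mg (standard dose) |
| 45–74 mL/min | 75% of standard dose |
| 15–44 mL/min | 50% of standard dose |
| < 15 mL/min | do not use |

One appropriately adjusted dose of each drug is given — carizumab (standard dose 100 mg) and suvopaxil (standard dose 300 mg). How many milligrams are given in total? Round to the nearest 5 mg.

SCr = 153 / 88.4 = 1.731 mg/dL
CrCl = (140 − 25) × 78.2 / (72 × 1.731) = 8993.0 / 124.63 ≈ 72.2 mL/min
CrCl ≈ 72 mL/min.
carizumab: 10–84 mL/min → 60% of 100 mg = 60 mg.
suvopaxil: 45–74 mL/min → 75% of 300 mg = 225 mg.
Total = 60 + 225 = 285 mg.

285 mg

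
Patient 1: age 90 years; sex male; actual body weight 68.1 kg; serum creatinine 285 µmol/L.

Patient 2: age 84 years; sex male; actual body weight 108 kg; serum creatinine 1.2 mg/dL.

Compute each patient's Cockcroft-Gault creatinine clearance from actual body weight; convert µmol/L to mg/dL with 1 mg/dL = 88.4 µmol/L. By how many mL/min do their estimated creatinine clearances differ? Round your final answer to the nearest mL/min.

Patient 1: SCr = 285 / 88.4 = 3.224 mg/dL
Patient 1: CrCl = (140 − 90) × 68.1 / (72 × 3.224) = 3405.0 / 232.13 ≈ 14.7 mL/min
Patient 2: CrCl = (140 − 84) × 108 / (72 × 1.2) = 6048.0 / 86.40 ≈ 70.0 mL/min
|14.7 − 70.0| = 55.3 mL/min

55 mL/min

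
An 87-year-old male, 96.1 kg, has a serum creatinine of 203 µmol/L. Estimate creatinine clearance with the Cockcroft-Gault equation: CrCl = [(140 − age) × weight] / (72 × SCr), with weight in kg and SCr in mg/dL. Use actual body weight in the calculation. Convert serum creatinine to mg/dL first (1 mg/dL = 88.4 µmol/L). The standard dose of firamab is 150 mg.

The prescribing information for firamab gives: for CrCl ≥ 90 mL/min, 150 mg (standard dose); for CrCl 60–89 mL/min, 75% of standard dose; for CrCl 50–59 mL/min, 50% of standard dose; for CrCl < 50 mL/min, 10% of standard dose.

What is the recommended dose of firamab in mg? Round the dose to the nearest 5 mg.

SCr = 203 / 88.4 = 2.296 mg/dL
CrCl = (140 − 87) × 96.1 / (72 × 2.296) = 5093.3 / 165.31 ≈ 30.8 mL/min
CrCl ≈ 31 mL/min → bracket < 50 mL/min.
10% of 150 mg = 15 mg

15 mg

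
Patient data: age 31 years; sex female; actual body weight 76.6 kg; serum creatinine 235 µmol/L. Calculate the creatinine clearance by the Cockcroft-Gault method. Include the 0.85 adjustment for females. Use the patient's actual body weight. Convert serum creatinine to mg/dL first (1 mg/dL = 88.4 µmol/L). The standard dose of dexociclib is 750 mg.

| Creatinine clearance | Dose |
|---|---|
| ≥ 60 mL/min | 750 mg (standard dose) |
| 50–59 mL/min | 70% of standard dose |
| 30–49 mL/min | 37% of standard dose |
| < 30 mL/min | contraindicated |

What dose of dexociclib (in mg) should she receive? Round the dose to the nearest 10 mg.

SCr = 235 / 88.4 = 2.658 mg/dL
CrCl = (140 − 31) × 76.6 / (72 × 2.658) × 0.85 = 8349.4 / 191.38 × 0.85 ≈ 37.1 mL/min
CrCl ≈ 37 mL/min → bracket 30–49 mL/min.
37% of 750 mg = 277.5 mg → 280 mg

280 mg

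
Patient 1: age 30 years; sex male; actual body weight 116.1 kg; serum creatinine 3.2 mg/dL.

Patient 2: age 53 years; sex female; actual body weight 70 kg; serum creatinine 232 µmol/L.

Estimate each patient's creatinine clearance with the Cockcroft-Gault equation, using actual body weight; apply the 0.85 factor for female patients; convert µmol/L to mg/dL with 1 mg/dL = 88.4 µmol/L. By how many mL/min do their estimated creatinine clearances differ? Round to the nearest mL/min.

Patient 1: CrCl = (140 − 30) × 116.1 / (72 × 3.2) = 12771.0 / 230.40 ≈ 55.4 mL/min
Patient 2: SCr = 232 / 88.4 = 2.624 mg/dL
Patient 2: CrCl = (140 − 53) × 70 / (72 × 2.624) × 0.85 = 6090.0 / 188.93 × 0.85 ≈ 27.4 mL/min
|55.4 − 27.4| = 28.0 mL/min

28 mL/min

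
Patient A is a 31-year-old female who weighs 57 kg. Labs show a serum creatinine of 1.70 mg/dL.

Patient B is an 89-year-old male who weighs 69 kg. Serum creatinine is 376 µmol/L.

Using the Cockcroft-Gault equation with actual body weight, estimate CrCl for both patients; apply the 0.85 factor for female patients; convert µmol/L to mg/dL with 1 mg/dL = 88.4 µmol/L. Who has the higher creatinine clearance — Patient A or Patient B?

Patient A: CrCl = (140 − 31) × 57 / (72 × 1.7) × 0.85 = 6213.0 / 122.40 × 0.85 ≈ 43.1 mL/min
Patient B: SCr = 376 / 88.4 = 4.253 mg/dL
Patient B: CrCl = (140 − 89) × 69 / (72 × 4.253) = 3519.0 / 306.22 ≈ 11.5 mL/min
43.1 vs 11.5 mL/min → Patient A is higher.

Patient A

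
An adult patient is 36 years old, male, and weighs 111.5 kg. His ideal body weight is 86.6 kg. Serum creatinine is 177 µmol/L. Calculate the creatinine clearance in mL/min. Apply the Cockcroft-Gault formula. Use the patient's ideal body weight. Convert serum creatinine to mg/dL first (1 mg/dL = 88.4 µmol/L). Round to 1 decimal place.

62.5 mL/min

SCr = 177 / 88.4 = 2.002 mg/dL
CrCl = (140 − 36) × 86.6 / (72 × 2.002) = 9006.4 / 144.14 ≈ 62.5 mL/min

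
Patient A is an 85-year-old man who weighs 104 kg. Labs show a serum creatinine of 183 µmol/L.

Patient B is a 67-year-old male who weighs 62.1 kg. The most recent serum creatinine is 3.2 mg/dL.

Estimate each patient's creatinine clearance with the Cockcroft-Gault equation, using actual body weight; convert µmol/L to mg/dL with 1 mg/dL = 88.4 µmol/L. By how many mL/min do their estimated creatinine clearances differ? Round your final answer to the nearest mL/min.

19 mL/min

Patient A: SCr = 183 / 88.4 = 2.07 mg/dL
Patient A: CrCl = (140 − 85) × 104 / (72 × 2.07) = 5720.0 / 149.04 ≈ 38.4 mL/min
Patient B: CrCl = (140 − 67) × 62.1 / (72 × 3.2) = 4533.3 / 230.40 ≈ 19.7 mL/min
|38.4 − 19.7| = 18.7 mL/min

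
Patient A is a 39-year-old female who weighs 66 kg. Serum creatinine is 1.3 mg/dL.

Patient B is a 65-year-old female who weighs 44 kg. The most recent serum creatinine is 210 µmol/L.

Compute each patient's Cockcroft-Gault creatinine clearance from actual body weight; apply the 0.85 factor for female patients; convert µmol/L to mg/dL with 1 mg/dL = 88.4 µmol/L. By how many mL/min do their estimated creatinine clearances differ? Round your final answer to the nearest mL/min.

44 mL/min

Patient A: CrCl = (140 − 39) × 66 / (72 × 1.3) × 0.85 = 6666.0 / 93.60 × 0.85 ≈ 60.5 mL/min
Patient B: SCr = 210 / 88.4 = 2.376 mg/dL
Patient B: CrCl = (140 − 65) × 44 / (72 × 2.376) × 0.85 = 3300.0 / 171.07 × 0.85 ≈ 16.4 mL/min
|60.5 − 16.4| = 44.1 mL/min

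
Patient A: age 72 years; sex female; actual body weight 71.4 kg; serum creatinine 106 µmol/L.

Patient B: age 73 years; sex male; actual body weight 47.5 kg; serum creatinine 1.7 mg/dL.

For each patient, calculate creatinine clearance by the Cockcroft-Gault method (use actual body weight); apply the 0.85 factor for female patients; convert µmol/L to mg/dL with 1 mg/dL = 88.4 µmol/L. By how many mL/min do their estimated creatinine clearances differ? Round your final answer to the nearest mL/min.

Patient A: SCr = 106 / 88.4 = 1.199 mg/dL
Patient A: CrCl = (140 − 72) × 71.4 / (72 × 1.199) × 0.85 = 4855.2 / 86.33 × 0.85 ≈ 47.8 mL/min
Patient B: CrCl = (140 − 73) × 47.5 / (72 × 1.7) = 3182.5 / 122.40 ≈ 26.0 mL/min
|47.8 − 26.0| = 21.8 mL/min

22 mL/min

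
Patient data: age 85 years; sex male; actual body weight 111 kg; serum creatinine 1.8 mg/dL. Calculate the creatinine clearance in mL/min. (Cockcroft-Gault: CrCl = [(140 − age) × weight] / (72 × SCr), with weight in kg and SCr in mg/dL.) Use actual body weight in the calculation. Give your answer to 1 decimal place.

CrCl = (140 − 85) × 111 / (72 × 1.8) = 6105.0 / 129.60 ≈ 47.1 mL/min

47.1 mL/min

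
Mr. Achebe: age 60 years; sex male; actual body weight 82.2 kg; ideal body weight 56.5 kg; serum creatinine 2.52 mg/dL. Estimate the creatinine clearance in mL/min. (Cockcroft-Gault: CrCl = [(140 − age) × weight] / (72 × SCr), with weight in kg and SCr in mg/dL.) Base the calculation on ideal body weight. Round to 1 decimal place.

24.9 mL/min

CrCl = (140 − 60) × 56.5 / (72 × 2.52) = 4520.0 / 181.44 ≈ 24.9 mL/min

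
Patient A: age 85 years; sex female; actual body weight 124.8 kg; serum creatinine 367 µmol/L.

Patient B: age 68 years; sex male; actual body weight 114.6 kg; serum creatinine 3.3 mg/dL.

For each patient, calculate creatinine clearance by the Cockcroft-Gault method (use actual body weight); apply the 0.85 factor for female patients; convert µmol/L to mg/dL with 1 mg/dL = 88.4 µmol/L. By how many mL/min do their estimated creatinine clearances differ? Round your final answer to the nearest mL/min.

15 mL/min

Patient A: SCr = 367 / 88.4 = 4.152 mg/dL
Patient A: CrCl = (140 − 85) × 124.8 / (72 × 4.152) × 0.85 = 6864.0 / 298.94 × 0.85 ≈ 19.5 mL/min
Patient B: CrCl = (140 − 68) × 114.6 / (72 × 3.3) = 8251.2 / 237.60 ≈ 34.7 mL/min
|19.5 − 34.7| = 15.2 mL/min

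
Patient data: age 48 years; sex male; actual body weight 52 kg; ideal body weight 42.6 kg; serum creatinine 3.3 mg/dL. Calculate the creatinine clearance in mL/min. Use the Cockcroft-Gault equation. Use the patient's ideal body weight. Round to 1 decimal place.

CrCl = (140 − 48) × 42.6 / (72 × 3.3) = 3919.2 / 237.60 ≈ 16.5 mL/min

16.5 mL/min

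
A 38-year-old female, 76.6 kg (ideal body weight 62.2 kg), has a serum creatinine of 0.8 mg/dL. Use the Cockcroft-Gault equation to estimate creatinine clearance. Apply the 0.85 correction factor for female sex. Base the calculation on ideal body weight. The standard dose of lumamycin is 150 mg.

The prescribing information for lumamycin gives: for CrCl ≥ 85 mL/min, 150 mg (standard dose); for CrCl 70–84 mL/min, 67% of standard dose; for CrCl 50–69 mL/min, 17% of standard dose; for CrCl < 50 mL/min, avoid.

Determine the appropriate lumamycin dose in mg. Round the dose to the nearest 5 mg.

150 mg

CrCl = (140 − 38) × 62.2 / (72 × 0.8) × 0.85 = 6344.4 / 57.60 × 0.85 ≈ 93.6 mL/min
CrCl ≈ 94 mL/min → bracket ≥ 85 mL/min.
100% of 150 mg = 150 mg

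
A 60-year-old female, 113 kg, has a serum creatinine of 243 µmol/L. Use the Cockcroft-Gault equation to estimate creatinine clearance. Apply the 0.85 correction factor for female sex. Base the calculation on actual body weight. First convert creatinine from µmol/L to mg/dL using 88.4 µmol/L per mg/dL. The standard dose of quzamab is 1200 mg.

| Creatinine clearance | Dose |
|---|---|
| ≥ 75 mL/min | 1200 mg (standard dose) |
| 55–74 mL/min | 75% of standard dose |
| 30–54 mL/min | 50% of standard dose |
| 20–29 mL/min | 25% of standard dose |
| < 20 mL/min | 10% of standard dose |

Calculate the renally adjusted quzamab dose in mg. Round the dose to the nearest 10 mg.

600 mg

SCr = 243 / 88.4 = 2.749 mg/dL
CrCl = (140 − 60) × 113 / (72 × 2.749) × 0.85 = 9040.0 / 197.93 × 0.85 ≈ 38.8 mL/min
CrCl ≈ 39 mL/min → bracket 30–54 mL/min.
50% of 1200 mg = 600 mg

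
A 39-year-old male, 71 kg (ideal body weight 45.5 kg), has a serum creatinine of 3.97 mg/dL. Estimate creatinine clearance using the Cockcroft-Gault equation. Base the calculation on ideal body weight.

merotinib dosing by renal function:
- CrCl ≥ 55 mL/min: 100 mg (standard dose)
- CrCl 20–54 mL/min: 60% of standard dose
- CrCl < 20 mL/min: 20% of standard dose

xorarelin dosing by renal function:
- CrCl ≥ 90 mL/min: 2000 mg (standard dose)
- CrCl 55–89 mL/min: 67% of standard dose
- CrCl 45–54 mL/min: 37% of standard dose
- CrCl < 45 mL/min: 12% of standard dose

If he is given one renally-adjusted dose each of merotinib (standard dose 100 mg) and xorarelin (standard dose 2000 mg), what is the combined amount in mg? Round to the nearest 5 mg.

260 mg

CrCl = (140 − 39) × 45.5 / (72 × 3.97) = 4595.5 / 285.84 ≈ 16.1 mL/min
CrCl ≈ 16 mL/min.
merotinib: < 20 mL/min → 20% of 100 mg = 20 mg.
xorarelin: < 45 mL/min → 12% of 2000 mg = 240 mg.
Total = 20 + 240 = 260 mg.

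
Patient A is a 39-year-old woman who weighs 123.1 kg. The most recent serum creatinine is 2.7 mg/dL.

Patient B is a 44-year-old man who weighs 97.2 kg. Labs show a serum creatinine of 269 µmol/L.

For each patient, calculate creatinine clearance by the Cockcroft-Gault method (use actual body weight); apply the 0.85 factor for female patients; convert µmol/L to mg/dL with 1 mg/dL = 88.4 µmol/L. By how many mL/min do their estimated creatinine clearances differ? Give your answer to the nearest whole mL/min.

12 mL/min

Patient A: CrCl = (140 − 39) × 123.1 / (72 × 2.7) × 0.85 = 12433.1 / 194.40 × 0.85 ≈ 54.4 mL/min
Patient B: SCr = 269 / 88.4 = 3.043 mg/dL
Patient B: CrCl = (140 − 44) × 97.2 / (72 × 3.043) = 9331.2 / 219.10 ≈ 42.6 mL/min
|54.4 − 42.6| = 11.8 mL/min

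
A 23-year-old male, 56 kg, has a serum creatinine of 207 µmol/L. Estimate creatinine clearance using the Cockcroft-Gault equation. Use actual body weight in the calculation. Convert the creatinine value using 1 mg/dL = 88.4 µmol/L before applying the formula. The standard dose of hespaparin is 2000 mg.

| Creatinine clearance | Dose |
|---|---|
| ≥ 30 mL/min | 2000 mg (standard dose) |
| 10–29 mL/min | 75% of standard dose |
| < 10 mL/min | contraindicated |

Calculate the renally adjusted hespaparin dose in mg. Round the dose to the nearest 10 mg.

SCr = 207 / 88.4 = 2.342 mg/dL
CrCl = (140 − 23) × 56 / (72 × 2.342) = 6552.0 / 168.62 ≈ 38.9 mL/min
CrCl ≈ 39 mL/min → bracket ≥ 30 mL/min.
100% of 2000 mg = 2000 mg

2000 mg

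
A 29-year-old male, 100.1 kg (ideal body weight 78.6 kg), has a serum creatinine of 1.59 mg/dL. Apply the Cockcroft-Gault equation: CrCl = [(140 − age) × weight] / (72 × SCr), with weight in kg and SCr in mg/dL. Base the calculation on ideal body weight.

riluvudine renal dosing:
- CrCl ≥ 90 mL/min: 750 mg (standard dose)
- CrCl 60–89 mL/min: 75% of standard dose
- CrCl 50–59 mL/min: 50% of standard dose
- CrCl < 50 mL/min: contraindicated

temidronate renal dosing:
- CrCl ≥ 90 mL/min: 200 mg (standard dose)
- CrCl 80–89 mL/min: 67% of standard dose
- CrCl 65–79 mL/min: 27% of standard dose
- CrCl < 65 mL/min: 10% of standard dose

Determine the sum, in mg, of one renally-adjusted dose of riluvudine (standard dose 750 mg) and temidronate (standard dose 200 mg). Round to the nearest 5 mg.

615 mg

CrCl = (140 − 29) × 78.6 / (72 × 1.59) = 8724.6 / 114.48 ≈ 76.2 mL/min
CrCl ≈ 76 mL/min.
riluvudine: 60–89 mL/min → 75% of 750 mg = 562.5 mg.
temidronate: 65–79 mL/min → 27% of 200 mg = 54 mg.
Total = 562.5 + 54 = 616.5 mg.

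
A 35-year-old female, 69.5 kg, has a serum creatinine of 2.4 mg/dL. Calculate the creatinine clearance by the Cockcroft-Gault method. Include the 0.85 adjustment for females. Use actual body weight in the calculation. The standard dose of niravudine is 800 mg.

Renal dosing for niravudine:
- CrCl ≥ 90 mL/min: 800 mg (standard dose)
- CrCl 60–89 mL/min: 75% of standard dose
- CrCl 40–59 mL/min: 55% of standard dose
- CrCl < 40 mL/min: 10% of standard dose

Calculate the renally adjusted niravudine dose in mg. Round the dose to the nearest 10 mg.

CrCl = (140 − 35) × 69.5 / (72 × 2.4) × 0.85 = 7297.5 / 172.80 × 0.85 ≈ 35.9 mL/min
CrCl ≈ 36 mL/min → bracket < 40 mL/min.
10% of 800 mg = 80 mg

80 mg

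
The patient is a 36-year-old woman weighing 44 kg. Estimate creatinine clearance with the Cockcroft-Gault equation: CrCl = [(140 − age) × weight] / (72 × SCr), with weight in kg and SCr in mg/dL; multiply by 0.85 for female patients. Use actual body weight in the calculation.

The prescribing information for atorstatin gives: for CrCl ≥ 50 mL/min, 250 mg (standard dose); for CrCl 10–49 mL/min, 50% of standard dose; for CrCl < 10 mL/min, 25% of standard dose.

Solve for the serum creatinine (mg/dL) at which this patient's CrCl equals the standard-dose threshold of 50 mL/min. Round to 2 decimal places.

Standard dose requires CrCl ≥ 50 mL/min.
Set (140 − 36) × 44 × 0.85 / (72 × SCr) = 50
SCr = (140 − 36) × 44 × 0.85 / (72 × 50) = 1.080 mg/dL

1.08 mg/dL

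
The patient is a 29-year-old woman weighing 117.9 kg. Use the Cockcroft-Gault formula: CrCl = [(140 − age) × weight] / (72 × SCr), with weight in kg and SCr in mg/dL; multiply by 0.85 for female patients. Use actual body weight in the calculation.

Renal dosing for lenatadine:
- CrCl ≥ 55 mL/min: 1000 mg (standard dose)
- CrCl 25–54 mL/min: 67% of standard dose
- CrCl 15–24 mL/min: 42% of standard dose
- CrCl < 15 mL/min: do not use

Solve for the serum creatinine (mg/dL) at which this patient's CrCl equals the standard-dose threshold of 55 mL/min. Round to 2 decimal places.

Standard dose requires CrCl ≥ 55 mL/min.
Set (140 − 29) × 117.9 × 0.85 / (72 × SCr) = 55
SCr = (140 − 29) × 117.9 × 0.85 / (72 × 55) = 2.809 mg/dL

2.81 mg/dL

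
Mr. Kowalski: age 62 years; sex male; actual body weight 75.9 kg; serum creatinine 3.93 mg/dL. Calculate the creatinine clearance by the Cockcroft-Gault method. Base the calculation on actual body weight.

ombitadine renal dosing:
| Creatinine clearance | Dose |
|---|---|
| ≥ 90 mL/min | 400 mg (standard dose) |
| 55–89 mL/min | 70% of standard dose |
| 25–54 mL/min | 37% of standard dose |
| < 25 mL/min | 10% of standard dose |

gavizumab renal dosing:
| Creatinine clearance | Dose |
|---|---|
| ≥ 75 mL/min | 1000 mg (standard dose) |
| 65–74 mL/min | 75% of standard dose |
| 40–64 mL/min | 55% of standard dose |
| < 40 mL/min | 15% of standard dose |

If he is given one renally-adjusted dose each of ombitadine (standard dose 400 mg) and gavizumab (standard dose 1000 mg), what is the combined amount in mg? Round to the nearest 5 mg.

190 mg

CrCl = (140 − 62) × 75.9 / (72 × 3.93) = 5920.2 / 282.96 ≈ 20.9 mL/min
CrCl ≈ 21 mL/min.
ombitadine: < 25 mL/min → 10% of 400 mg = 40 mg.
gavizumab: < 40 mL/min → 15% of 1000 mg = 150 mg.
Total = 40 + 150 = 190 mg.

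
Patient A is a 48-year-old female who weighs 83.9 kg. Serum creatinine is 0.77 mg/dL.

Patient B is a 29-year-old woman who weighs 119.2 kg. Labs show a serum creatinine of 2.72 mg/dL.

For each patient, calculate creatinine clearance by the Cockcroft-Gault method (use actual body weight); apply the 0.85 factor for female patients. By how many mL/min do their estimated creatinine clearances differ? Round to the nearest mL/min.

61 mL/min

Patient A: CrCl = (140 − 48) × 83.9 / (72 × 0.77) × 0.85 = 7718.8 / 55.44 × 0.85 ≈ 118.3 mL/min
Patient B: CrCl = (140 − 29) × 119.2 / (72 × 2.72) × 0.85 = 13231.2 / 195.84 × 0.85 ≈ 57.4 mL/min
|118.3 − 57.4| = 60.9 mL/min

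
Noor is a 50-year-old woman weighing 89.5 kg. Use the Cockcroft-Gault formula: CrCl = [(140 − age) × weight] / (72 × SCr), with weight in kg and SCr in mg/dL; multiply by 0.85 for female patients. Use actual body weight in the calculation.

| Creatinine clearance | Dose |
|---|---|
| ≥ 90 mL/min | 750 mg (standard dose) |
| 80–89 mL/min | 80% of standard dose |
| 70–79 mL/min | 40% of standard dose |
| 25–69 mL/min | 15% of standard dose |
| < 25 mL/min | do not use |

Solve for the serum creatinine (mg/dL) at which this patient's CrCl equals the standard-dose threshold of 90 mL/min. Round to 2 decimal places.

Standard dose requires CrCl ≥ 90 mL/min.
Set (140 − 50) × 89.5 × 0.85 / (72 × SCr) = 90
SCr = (140 − 50) × 89.5 × 0.85 / (72 × 90) = 1.057 mg/dL

1.06 mg/dL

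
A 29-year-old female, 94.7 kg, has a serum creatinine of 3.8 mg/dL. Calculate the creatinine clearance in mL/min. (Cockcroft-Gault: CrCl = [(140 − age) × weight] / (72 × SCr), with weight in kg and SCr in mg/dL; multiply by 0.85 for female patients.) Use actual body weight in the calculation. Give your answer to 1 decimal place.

32.7 mL/min

CrCl = (140 − 29) × 94.7 / (72 × 3.8) × 0.85 = 10511.7 / 273.60 × 0.85 ≈ 32.7 mL/min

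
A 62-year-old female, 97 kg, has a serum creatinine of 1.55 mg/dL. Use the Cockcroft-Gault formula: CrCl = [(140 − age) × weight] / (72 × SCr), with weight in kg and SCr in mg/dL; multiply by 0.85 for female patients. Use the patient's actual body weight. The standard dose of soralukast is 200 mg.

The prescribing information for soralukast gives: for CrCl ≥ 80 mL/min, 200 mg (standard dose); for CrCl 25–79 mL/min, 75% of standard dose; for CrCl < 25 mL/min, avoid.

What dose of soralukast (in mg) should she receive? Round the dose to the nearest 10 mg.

CrCl = (140 − 62) × 97 / (72 × 1.55) × 0.85 = 7566.0 / 111.60 × 0.85 ≈ 57.6 mL/min
CrCl ≈ 58 mL/min → bracket 25–79 mL/min.
75% of 200 mg = 150 mg

150 mg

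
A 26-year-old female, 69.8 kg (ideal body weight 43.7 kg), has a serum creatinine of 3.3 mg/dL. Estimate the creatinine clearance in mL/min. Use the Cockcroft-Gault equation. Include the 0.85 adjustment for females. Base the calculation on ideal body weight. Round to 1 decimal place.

17.8 mL/min

CrCl = (140 − 26) × 43.7 / (72 × 3.3) × 0.85 = 4981.8 / 237.60 × 0.85 ≈ 17.8 mL/min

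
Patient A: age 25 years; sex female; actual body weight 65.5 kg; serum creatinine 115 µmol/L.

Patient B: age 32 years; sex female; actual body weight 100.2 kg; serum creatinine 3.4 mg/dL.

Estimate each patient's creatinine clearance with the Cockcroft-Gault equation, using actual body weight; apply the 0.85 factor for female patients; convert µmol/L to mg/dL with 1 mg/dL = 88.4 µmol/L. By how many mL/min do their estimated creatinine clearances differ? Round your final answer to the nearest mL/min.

Patient A: SCr = 115 / 88.4 = 1.301 mg/dL
Patient A: CrCl = (140 − 25) × 65.5 / (72 × 1.301) × 0.85 = 7532.5 / 93.67 × 0.85 ≈ 68.4 mL/min
Patient B: CrCl = (140 − 32) × 100.2 / (72 × 3.4) × 0.85 = 10821.6 / 244.80 × 0.85 ≈ 37.6 mL/min
|68.4 − 37.6| = 30.8 mL/min

31 mL/min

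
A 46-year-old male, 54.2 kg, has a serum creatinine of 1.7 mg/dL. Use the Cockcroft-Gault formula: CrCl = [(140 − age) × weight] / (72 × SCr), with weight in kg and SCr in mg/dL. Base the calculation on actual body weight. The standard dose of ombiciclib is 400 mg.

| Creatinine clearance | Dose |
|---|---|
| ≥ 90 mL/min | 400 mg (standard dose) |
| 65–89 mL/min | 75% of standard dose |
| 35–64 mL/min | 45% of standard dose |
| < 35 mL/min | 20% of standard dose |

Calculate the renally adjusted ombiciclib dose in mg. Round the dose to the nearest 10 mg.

CrCl = (140 − 46) × 54.2 / (72 × 1.7) = 5094.8 / 122.40 ≈ 41.6 mL/min
CrCl ≈ 42 mL/min → bracket 35–64 mL/min.
45% of 400 mg = 180 mg

180 mg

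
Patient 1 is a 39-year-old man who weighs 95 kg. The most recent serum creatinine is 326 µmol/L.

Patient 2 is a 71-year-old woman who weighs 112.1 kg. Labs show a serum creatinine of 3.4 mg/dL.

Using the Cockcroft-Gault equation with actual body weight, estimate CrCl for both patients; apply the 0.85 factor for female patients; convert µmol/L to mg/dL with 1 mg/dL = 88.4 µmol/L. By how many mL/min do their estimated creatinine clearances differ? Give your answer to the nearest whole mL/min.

9 mL/min

Patient 1: SCr = 326 / 88.4 = 3.688 mg/dL
Patient 1: CrCl = (140 − 39) × 95 / (72 × 3.688) = 9595.0 / 265.54 ≈ 36.1 mL/min
Patient 2: CrCl = (140 − 71) × 112.1 / (72 × 3.4) × 0.85 = 7734.9 / 244.80 × 0.85 ≈ 26.9 mL/min
|36.1 − 26.9| = 9.2 mL/min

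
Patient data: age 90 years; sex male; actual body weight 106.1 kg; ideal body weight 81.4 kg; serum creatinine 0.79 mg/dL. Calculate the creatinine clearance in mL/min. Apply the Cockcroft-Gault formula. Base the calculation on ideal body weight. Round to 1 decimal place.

71.6 mL/min

CrCl = (140 − 90) × 81.4 / (72 × 0.79) = 4070.0 / 56.88 ≈ 71.6 mL/min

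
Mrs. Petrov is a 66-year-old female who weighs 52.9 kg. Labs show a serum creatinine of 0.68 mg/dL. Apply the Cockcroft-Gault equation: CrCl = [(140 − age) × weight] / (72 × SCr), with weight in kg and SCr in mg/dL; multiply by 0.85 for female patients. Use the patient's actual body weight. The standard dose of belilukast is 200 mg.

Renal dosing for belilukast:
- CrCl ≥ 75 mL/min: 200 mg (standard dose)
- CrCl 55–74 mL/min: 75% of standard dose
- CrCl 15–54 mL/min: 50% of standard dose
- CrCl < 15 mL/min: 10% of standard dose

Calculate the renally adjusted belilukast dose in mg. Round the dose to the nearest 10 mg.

CrCl = (140 − 66) × 52.9 / (72 × 0.68) × 0.85 = 3914.6 / 48.96 × 0.85 ≈ 68.0 mL/min
CrCl ≈ 68 mL/min → bracket 55–74 mL/min.
75% of 200 mg = 150 mg

150 mg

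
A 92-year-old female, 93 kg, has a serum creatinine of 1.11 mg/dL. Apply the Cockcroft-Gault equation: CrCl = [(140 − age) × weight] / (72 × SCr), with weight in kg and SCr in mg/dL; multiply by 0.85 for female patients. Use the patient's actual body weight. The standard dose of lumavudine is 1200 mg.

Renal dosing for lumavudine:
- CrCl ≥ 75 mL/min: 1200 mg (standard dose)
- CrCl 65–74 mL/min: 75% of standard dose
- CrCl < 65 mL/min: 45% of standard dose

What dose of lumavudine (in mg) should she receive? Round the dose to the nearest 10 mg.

540 mg

CrCl = (140 − 92) × 93 / (72 × 1.11) × 0.85 = 4464.0 / 79.92 × 0.85 ≈ 47.5 mL/min
CrCl ≈ 47 mL/min → bracket < 65 mL/min.
45% of 1200 mg = 540 mg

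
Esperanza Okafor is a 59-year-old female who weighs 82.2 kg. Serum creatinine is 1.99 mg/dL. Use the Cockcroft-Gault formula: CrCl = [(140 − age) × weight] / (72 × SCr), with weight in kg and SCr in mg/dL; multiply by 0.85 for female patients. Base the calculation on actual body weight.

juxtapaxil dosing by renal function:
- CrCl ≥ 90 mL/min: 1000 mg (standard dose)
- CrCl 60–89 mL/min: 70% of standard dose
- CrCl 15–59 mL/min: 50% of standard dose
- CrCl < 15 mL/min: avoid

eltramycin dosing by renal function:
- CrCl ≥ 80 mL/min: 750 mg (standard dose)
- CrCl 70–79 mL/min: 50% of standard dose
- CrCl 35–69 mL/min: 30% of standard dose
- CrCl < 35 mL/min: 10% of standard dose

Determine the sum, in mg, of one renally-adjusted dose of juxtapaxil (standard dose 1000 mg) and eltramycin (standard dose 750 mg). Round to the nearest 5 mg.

725 mg

CrCl = (140 − 59) × 82.2 / (72 × 1.99) × 0.85 = 6658.2 / 143.28 × 0.85 ≈ 39.5 mL/min
CrCl ≈ 39 mL/min.
juxtapaxil: 15–59 mL/min → 50% of 1000 mg = 500 mg.
eltramycin: 35–69 mL/min → 30% of 750 mg = 225 mg.
Total = 500 + 225 = 725 mg.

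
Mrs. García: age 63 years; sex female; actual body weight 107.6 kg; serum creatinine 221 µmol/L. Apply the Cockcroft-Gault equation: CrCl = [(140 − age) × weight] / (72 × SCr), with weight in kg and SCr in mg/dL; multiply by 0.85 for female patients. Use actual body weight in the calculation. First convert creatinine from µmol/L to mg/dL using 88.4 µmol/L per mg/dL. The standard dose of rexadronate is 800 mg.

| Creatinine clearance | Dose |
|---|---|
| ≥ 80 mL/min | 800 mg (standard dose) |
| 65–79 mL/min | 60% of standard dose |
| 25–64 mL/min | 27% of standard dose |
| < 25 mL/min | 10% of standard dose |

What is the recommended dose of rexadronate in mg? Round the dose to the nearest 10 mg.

SCr = 221 / 88.4 = 2.5 mg/dL
CrCl = (140 − 63) × 107.6 / (72 × 2.5) × 0.85 = 8285.2 / 180.00 × 0.85 ≈ 39.1 mL/min
CrCl ≈ 39 mL/min → bracket 25–64 mL/min.
27% of 800 mg = 216 mg → 220 mg

220 mg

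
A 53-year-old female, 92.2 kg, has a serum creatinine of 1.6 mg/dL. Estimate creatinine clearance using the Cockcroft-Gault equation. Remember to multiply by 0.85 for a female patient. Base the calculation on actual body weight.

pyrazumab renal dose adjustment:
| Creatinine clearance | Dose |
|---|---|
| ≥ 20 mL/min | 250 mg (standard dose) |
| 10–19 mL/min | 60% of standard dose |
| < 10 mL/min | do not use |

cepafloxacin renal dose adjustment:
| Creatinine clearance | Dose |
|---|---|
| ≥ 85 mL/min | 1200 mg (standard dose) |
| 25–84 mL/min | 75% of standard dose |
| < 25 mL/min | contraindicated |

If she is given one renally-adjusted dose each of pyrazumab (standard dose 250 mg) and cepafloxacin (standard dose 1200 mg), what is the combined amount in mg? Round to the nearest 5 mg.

CrCl = (140 − 53) × 92.2 / (72 × 1.6) × 0.85 = 8021.4 / 115.20 × 0.85 ≈ 59.2 mL/min
CrCl ≈ 59 mL/min.
pyrazumab: ≥ 20 mL/min → 100% of 250 mg = 250 mg.
cepafloxacin: 25–84 mL/min → 75% of 1200 mg = 900 mg.
Total = 250 + 900 = 1150 mg.

1150 mg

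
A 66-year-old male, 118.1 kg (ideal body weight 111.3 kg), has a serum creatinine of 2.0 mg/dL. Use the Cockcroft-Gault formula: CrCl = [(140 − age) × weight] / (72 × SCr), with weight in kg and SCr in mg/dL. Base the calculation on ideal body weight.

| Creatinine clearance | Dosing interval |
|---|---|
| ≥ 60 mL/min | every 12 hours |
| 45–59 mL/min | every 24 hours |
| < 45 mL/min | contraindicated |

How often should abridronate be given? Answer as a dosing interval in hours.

CrCl = (140 − 66) × 111.3 / (72 × 2) = 8236.2 / 144.00 ≈ 57.2 mL/min
CrCl ≈ 57 mL/min → bracket 45–59 mL/min → every 24 hours.

every 24 hours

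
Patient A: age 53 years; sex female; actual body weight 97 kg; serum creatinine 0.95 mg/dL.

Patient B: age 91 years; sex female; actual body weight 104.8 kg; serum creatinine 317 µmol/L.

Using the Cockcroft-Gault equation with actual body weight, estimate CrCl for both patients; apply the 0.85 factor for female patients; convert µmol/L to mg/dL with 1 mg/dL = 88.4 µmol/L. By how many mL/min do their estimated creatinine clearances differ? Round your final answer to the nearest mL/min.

Patient A: CrCl = (140 − 53) × 97 / (72 × 0.95) × 0.85 = 8439.0 / 68.40 × 0.85 ≈ 104.9 mL/min
Patient B: SCr = 317 / 88.4 = 3.586 mg/dL
Patient B: CrCl = (140 − 91) × 104.8 / (72 × 3.586) × 0.85 = 5135.2 / 258.19 × 0.85 ≈ 16.9 mL/min
|104.9 − 16.9| = 88.0 mL/min

88 mL/min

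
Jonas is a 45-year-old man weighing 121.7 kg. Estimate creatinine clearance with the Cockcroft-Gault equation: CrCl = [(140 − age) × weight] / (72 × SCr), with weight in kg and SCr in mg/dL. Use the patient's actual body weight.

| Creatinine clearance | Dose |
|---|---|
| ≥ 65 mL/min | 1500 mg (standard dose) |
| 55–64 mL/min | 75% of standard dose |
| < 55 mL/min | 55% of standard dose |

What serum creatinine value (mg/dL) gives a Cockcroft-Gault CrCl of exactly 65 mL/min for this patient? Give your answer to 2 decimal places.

2.47 mg/dL

Standard dose requires CrCl ≥ 65 mL/min.
Set (140 − 45) × 121.7 / (72 × SCr) = 65
SCr = (140 − 45) × 121.7 / (72 × 65) = 2.470 mg/dL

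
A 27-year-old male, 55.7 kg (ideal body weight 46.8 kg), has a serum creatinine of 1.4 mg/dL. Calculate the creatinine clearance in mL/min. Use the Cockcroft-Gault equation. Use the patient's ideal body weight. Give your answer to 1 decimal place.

52.5 mL/min

CrCl = (140 − 27) × 46.8 / (72 × 1.4) = 5288.4 / 100.80 ≈ 52.5 mL/min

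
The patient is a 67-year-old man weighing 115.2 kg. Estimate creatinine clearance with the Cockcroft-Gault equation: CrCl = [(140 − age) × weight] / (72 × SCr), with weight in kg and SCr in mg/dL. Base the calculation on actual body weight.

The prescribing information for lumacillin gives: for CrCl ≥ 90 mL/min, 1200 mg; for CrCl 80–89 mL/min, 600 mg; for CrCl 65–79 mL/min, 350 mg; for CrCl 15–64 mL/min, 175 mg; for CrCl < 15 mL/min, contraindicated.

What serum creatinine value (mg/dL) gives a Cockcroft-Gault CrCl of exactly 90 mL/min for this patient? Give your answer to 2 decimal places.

Standard dose requires CrCl ≥ 90 mL/min.
Set (140 − 67) × 115.2 / (72 × SCr) = 90
SCr = (140 − 67) × 115.2 / (72 × 90) = 1.298 mg/dL

1.30 mg/dL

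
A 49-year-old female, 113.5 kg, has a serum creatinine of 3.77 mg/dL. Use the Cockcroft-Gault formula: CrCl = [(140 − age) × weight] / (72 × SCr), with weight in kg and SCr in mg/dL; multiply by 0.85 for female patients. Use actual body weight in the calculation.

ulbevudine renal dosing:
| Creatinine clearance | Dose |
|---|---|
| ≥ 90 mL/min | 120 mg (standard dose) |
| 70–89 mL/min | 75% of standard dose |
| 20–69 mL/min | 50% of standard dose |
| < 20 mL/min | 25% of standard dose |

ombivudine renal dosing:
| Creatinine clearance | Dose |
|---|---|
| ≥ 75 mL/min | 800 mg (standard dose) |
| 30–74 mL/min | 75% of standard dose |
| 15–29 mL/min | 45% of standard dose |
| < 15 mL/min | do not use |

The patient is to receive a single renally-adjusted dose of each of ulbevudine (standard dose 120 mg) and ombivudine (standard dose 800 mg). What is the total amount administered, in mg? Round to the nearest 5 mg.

660 mg

CrCl = (140 − 49) × 113.5 / (72 × 3.77) × 0.85 = 10328.5 / 271.44 × 0.85 ≈ 32.3 mL/min
CrCl ≈ 32 mL/min.
ulbevudine: 20–69 mL/min → 50% of 120 mg = 60 mg.
ombivudine: 30–74 mL/min → 75% of 800 mg = 600 mg.
Total = 60 + 600 = 660 mg.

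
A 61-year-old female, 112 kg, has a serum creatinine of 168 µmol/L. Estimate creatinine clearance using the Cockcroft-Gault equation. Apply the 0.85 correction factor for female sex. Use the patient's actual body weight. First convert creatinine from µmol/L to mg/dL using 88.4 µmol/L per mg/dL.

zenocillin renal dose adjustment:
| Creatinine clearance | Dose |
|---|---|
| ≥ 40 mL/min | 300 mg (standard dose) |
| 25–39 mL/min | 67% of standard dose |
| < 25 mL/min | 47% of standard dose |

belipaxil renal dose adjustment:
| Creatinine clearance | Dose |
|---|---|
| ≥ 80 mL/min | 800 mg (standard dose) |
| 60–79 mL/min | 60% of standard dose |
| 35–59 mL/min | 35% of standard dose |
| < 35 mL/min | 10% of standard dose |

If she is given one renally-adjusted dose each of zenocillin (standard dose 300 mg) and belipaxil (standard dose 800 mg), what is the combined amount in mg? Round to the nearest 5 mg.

580 mg

SCr = 168 / 88.4 = 1.9 mg/dL
CrCl = (140 − 61) × 112 / (72 × 1.9) × 0.85 = 8848.0 / 136.80 × 0.85 ≈ 55.0 mL/min
CrCl ≈ 55 mL/min.
zenocillin: ≥ 40 mL/min → 100% of 300 mg = 300 mg.
belipaxil: 35–59 mL/min → 35% of 800 mg = 280 mg.
Total = 300 + 280 = 580 mg.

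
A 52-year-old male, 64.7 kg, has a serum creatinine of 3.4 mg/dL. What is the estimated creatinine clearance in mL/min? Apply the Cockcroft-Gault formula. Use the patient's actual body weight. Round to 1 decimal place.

CrCl = (140 − 52) × 64.7 / (72 × 3.4) = 5693.6 / 244.80 ≈ 23.3 mL/min

23.3 mL/min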